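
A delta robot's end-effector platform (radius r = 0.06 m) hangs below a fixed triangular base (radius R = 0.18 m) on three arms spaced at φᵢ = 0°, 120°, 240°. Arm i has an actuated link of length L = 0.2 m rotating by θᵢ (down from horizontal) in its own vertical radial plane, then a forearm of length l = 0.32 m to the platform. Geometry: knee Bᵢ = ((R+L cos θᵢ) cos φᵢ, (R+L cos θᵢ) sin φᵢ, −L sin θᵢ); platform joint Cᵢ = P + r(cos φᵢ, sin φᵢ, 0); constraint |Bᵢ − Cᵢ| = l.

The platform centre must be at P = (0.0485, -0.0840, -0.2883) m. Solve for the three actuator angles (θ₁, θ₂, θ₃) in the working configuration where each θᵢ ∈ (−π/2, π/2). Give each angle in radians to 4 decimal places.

rotate P by −φ1: (0.0485, -0.0840, -0.2883)
  A=0.0715, B=-0.2883, C=(l²−L²−A²−y'²−z²)/(2L)=-0.0822
  γ=atan2(-0.2883,0.0715)=-1.3277;  ψ=arccos(-0.2768)=1.8512;  θ1=γ+ψ≈0.5235
rotate P by −φ2: (-0.0970, 0.0000, -0.2883)
  A=0.2170, B=-0.2883, C=(l²−L²−A²−y'²−z²)/(2L)=-0.1695
  θ2 = atan2(B,A) + arccos(C/0.3608) = 1.1342
rotate P by −φ3: (0.0485, 0.0840, -0.2883)
  e−x'=0.0715;  (l²−L²−(e−x')²−y'²−z²)/2L = -0.0822
  √(A²+B²)=0.2970;  θ3 = -1.3277+1.8512 ≈ 0.5236

θ₁ = 0.5235, θ₂ = 1.1342, θ₃ = 0.5236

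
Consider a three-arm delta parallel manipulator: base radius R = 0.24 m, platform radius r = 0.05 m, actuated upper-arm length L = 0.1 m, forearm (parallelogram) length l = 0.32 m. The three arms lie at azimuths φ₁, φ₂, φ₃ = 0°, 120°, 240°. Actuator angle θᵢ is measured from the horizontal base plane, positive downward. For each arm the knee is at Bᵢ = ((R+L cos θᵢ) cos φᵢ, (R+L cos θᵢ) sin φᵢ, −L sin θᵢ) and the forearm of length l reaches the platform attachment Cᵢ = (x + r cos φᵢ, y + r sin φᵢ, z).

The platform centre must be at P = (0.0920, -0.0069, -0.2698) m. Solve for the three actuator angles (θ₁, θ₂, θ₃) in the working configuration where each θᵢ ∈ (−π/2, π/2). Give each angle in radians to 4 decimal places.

rotate P by −φ1: (0.0920, -0.0069, -0.2698)
  e−x'=0.0980;  (l²−L²−(e−x')²−y'²−z²)/2L = 0.0498
  γ=atan2(-0.2698,0.0980)=-1.2224;  ψ=arccos(0.1734)=1.3965;  θ1=γ+ψ≈0.1741
φ2=120.0° → target in arm frame (-0.0520, -0.0762)
  A cos θ + B sin θ = C:  0.2420·cos θ + -0.2698·sin θ = -0.2238
  γ=atan2(-0.2698,0.2420)=-0.8397;  ψ=arccos(-0.6174)=2.2363;  θ2=γ+ψ≈1.3966
arm 3 (φ=240.0°): x'=-0.0400, y'=0.0831
  A=0.2300, B=-0.2698, C=(l²−L²−A²−y'²−z²)/(2L)=-0.2011
  √(A²+B²)=0.3545;  θ3 = -0.8648+2.1738 ≈ 1.3090

θ₁ = 0.1741, θ₂ = 1.3966, θ₃ = 1.3090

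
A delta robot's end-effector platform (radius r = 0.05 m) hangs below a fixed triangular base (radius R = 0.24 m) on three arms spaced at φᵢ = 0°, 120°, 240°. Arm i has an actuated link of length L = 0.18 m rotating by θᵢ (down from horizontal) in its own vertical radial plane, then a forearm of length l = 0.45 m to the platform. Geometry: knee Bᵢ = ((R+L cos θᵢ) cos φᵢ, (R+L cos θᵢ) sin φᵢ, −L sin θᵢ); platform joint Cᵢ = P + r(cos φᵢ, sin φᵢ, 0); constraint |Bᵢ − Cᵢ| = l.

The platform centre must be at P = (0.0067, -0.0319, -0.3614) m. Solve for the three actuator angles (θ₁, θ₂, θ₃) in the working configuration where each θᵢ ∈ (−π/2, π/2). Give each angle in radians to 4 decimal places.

rotate P by −φ1: (0.0067, -0.0319, -0.3614)
  e−x'=0.1833;  (l²−L²−(e−x')²−y'²−z²)/2L = 0.0135
  θ1 = atan2(B,A) + arccos(C/0.4052) = 0.4360
φ2=120.0° → target in arm frame (-0.0310, 0.0101)
  e−x'=0.2210;  (l²−L²−(e−x')²−y'²−z²)/2L = -0.0262
  γ=atan2(-0.3614,0.2210)=-1.0220;  ψ=arccos(-0.0619)=1.6328;  θ2=γ+ψ≈0.6108
rotate P by −φ3: (0.0243, 0.0218, -0.3614)
  A=0.1657, B=-0.3614, C=(l²−L²−A²−y'²−z²)/(2L)=0.0321
  θ3 = atan2(B,A) + arccos(C/0.3976) = 0.3491

θ₁ = 0.4360, θ₂ = 0.6108, θ₃ = 0.3491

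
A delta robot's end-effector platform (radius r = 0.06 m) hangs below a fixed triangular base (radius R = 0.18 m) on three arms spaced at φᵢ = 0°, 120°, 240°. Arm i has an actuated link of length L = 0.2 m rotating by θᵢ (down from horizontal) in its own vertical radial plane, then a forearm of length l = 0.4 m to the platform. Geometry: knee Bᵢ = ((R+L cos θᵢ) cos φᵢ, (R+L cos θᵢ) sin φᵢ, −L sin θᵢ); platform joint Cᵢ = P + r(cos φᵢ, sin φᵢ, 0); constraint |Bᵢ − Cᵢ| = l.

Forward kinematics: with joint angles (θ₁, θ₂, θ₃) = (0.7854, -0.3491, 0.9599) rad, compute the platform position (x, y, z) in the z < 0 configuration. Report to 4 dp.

arm 1 at φ=0.0°: (R−r)+L cos θ1 = 0.2614;  O1 = (0.2614, 0.0000, -0.1414)
arm 2 at φ=120.0°: (R−r)+L cos θ2 = 0.3079;  O2 = (-0.1540, 0.2667, 0.0684)
arm 3 at φ=240.0°: (R−r)+L cos θ3 = 0.2347;  O3 = (-0.1174, -0.2033, -0.1638)
|O₂|²−|O₁|² = 0.0112;  |O₃|²−|O₁|² = -0.0064
linear system: -0.8308x+0.5334y = 0.0112−0.4197z; -0.7576x+-0.4065y = -0.0064−-0.0448z
det = 0.7418;  x = -0.0015+0.1978z,  y = 0.0186+-0.4788z
into |P−O₁|² = l²: 1.2683z² + 0.1611z + -0.0705 = 0;  Δ = 0.3837;  z = -0.3077 or 0.1807 → z<0 root = -0.3077
x = -0.0624, y = 0.1659

(-0.0624, 0.1659, -0.3077)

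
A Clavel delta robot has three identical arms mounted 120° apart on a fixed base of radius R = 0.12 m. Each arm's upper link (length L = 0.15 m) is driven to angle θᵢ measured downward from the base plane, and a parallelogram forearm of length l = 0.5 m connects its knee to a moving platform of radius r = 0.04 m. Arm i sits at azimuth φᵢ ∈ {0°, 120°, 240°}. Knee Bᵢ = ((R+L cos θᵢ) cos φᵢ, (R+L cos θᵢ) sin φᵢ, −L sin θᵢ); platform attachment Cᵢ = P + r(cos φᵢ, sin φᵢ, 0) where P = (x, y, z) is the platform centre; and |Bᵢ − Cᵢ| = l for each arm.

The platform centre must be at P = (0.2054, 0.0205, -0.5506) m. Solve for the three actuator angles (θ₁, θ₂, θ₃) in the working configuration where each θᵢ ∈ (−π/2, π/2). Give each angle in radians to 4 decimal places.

θ₁ = 0.3488, θ₂ = 1.2214, θ₃ = 1.3086

rotate P by −φ1: (0.2054, 0.0205, -0.5506)
  A cos θ + B sin θ = C:  -0.1254·cos θ + -0.5506·sin θ = -0.3060
  γ=atan2(-0.5506,-0.1254)=-1.7947;  ψ=arccos(-0.5419)=2.1435;  θ1=γ+ψ≈0.3488
φ2=120.0° → target in arm frame (-0.0849, -0.1881)
  A=0.1649, B=-0.5506, C=(l²−L²−A²−y'²−z²)/(2L)=-0.4609
  √(A²+B²)=0.5748;  θ2 = -1.2797+2.5011 ≈ 1.2214
arm 3 (φ=240.0°): x'=-0.1205, y'=0.1676
  A cos θ + B sin θ = C:  0.2005·cos θ + -0.5506·sin θ = -0.4798
  √(A²+B²)=0.5860;  θ3 = -1.2216+2.5302 ≈ 1.3086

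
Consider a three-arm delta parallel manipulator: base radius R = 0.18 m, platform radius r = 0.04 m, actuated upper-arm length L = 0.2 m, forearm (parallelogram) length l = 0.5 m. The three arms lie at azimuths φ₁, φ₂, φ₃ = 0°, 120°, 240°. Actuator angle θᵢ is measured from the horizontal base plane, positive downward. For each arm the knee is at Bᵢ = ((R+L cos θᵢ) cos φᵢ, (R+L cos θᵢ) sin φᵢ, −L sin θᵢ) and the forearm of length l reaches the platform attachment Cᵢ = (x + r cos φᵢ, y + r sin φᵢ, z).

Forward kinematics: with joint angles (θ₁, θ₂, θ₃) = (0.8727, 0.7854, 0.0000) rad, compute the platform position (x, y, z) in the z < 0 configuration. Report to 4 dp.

φ1=0.0°: virtual centre (0.2686, 0.0000, -0.1532), radius l
O2 = (0.2814·cos120.0°, 0.2814·sin120.0°, -0.1414) = (-0.1407, 0.2437, -0.1414)
O3 = (0.3400·cos240.0°, 0.3400·sin240.0°, 0.0000) = (-0.1700, -0.2944, 0.0000)
subtract pairs → two planes through P
[-0.8185 0.4874 0.0236]·P = 0.0036;  [-0.8771 -0.5889 0.3064]·P = 0.0200
det = 0.9096;  x = -0.0131+0.1795z,  y = -0.0145+0.2530z
quadratic in z: (1.0962)z²+(0.1980)z+(-0.1470)=0, √Δ=0.8269 → z ∈ {-0.4675, 0.2869}; z = -0.4675 (taking z<0)
x = -0.0970, y = -0.1328

(-0.0970, -0.1328, -0.4675)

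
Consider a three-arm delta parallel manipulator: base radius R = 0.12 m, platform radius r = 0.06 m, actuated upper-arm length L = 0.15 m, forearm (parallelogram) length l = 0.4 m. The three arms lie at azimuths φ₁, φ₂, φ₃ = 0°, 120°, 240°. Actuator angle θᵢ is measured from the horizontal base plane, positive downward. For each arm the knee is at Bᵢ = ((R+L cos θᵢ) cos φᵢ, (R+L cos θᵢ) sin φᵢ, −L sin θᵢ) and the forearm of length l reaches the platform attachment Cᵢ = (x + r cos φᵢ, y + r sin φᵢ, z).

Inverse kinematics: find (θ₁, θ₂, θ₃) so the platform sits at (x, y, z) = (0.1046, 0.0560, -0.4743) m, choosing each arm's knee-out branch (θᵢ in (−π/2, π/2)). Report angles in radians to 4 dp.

rotate P by −φ1: (0.1046, 0.0560, -0.4743)
  e−x'=-0.0446;  (l²−L²−(e−x')²−y'²−z²)/2L = -0.3086
  √(A²+B²)=0.4764;  θ1 = -1.6646+2.2755 ≈ 0.6110
rotate P by −φ2: (-0.0038, -0.1186, -0.4743)
  A cos θ + B sin θ = C:  0.0638·cos θ + -0.4743·sin θ = -0.3520
  √(A²+B²)=0.4786;  θ2 = -1.4371+2.3972 ≈ 0.9601
rotate P by −φ3: (-0.1008, 0.0626, -0.4743)
  A cos θ + B sin θ = C:  0.1608·cos θ + -0.4743·sin θ = -0.3908
  θ3 = atan2(B,A) + arccos(C/0.5008) = 1.2220

θ₁ = 0.6110, θ₂ = 0.9601, θ₃ = 1.2220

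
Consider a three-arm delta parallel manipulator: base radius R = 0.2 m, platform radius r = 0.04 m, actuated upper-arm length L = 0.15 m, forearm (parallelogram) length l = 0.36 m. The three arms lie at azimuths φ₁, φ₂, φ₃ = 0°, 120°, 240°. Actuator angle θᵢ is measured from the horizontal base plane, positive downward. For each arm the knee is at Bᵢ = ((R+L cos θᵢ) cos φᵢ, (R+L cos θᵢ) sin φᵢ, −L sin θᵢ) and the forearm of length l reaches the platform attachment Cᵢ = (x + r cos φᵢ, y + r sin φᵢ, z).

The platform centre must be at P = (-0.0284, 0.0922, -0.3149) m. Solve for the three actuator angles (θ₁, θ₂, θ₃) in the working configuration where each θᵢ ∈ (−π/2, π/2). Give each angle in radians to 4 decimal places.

arm 1 (φ=0.0°): x'=-0.0284, y'=0.0922
  A=0.1884, B=-0.3149, C=(l²−L²−A²−y'²−z²)/(2L)=-0.1202
  γ=atan2(-0.3149,0.1884)=-1.0316;  ψ=arccos(-0.3275)=1.9045;  θ1=γ+ψ≈0.8729
rotate P by −φ2: (0.0940, -0.0215, -0.3149)
  A=0.0660, B=-0.3149, C=(l²−L²−A²−y'²−z²)/(2L)=0.0104
  √(A²+B²)=0.3217;  θ2 = -1.3643+1.5384 ≈ 0.1741
arm 3 (φ=240.0°): x'=-0.0656, y'=-0.0707
  e−x'=0.2256;  (l²−L²−(e−x')²−y'²−z²)/2L = -0.1599
  γ=atan2(-0.3149,0.2256)=-0.9490;  ψ=arccos(-0.4128)=1.9963;  θ3=γ+ψ≈1.0473

θ₁ = 0.8729, θ₂ = 0.1741, θ₃ = 1.0473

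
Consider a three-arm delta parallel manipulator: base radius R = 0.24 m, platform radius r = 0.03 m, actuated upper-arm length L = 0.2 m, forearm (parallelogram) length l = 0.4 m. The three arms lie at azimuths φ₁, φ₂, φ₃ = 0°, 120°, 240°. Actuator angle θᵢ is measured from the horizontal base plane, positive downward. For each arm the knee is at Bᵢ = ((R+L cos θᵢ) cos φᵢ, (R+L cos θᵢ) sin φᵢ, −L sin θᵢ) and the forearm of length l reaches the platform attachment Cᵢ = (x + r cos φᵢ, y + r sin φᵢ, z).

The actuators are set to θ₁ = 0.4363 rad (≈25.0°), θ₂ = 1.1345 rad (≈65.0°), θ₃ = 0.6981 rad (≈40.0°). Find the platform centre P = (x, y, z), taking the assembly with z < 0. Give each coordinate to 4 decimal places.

(0.0659, -0.0580, -0.3099)

arm 1 at φ=0.0°: (R−r)+L cos θ1 = 0.3913;  centre 1 = (0.3913, 0.0000, -0.0845)
arm 2 at φ=120.0°: (R−r)+L cos θ2 = 0.2945;  centre 2 = (-0.1473, 0.2551, -0.1813)
centre 3 = (0.3632·cos240.0°, 0.3632·sin240.0°, -0.1286) = (-0.1816, -0.3146, -0.1286)
eliminate P² terms by subtracting sphere 1 from 2 and 3
linear system: -1.0770x+0.5101y = -0.0406−-0.1935z; -1.1457x+-0.6291y = -0.0118−-0.0881z
Cramer: x(z) = 0.0250-0.1321z;  y(z) = -0.0268+0.1005z
quadratic in z: (1.0275)z²+(0.2604)z+(-0.0180)=0, √Δ=0.3765 → z ∈ {-0.3099, 0.0565}; z = -0.3099 (taking z<0)
x = 0.0659, y = -0.0580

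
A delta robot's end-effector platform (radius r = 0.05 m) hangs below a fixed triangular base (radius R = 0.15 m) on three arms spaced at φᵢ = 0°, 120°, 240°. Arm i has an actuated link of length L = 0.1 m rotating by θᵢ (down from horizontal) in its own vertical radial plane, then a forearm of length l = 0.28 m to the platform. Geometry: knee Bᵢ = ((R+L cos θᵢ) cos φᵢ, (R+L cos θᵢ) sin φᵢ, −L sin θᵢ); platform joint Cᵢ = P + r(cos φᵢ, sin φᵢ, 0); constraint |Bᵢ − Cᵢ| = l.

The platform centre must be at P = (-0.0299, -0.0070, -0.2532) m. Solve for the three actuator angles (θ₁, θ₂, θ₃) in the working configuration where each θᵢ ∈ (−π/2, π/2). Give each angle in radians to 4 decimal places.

θ₁ = 0.6978, θ₂ = 0.4361, θ₃ = 0.3486

φ1=0.0° → target in arm frame (-0.0299, -0.0070)
  A=0.1299, B=-0.2532, C=(l²−L²−A²−y'²−z²)/(2L)=-0.0632
  θ1 = atan2(B,A) + arccos(C/0.2846) = 0.6978
rotate P by −φ2: (0.0089, 0.0294, -0.2532)
  A cos θ + B sin θ = C:  0.0911·cos θ + -0.2532·sin θ = -0.0244
  √(A²+B²)=0.2691;  θ2 = -1.2254+1.6615 ≈ 0.4361
rotate P by −φ3: (0.0210, -0.0224, -0.2532)
  e−x'=0.0790;  (l²−L²−(e−x')²−y'²−z²)/2L = -0.0123
  θ3 = atan2(B,A) + arccos(C/0.2652) = 0.3486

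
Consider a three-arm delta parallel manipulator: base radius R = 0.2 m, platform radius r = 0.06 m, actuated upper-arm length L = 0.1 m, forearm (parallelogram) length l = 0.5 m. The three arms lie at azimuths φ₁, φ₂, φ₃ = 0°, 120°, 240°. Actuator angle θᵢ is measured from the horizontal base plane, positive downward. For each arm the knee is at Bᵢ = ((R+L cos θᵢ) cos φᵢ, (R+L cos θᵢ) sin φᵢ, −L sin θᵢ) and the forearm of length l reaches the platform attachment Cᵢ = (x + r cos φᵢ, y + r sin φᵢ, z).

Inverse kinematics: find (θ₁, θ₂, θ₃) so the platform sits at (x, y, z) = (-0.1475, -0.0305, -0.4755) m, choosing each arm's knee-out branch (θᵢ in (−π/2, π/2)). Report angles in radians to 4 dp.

θ₁ = 1.2216, θ₂ = 0.3493, θ₃ = 0.0872

rotate P by −φ1: (-0.1475, -0.0305, -0.4755)
  e−x'=0.2875;  (l²−L²−(e−x')²−y'²−z²)/2L = -0.3484
  γ=atan2(-0.4755,0.2875)=-1.0270;  ψ=arccos(-0.6271)=2.2486;  θ1=γ+ψ≈1.2216
rotate P by −φ2: (0.0473, 0.1430, -0.4755)
  A=0.0927, B=-0.4755, C=(l²−L²−A²−y'²−z²)/(2L)=-0.0757
  θ2 = atan2(B,A) + arccos(C/0.4844) = 0.3493
arm 3 (φ=240.0°): x'=0.1002, y'=-0.1125
  e−x'=0.0398;  (l²−L²−(e−x')²−y'²−z²)/2L = -0.0017
  θ3 = atan2(B,A) + arccos(C/0.4772) = 0.0872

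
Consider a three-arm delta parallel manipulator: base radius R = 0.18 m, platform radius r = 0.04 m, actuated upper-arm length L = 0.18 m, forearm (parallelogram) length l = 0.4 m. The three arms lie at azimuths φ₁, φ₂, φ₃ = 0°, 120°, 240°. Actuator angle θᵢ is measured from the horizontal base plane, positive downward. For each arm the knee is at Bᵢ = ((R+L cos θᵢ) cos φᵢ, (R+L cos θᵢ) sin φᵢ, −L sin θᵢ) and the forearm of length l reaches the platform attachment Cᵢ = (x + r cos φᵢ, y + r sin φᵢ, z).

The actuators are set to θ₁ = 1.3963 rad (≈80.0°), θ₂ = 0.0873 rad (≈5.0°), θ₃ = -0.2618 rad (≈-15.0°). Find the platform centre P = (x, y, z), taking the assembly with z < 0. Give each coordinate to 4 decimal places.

S1 = (0.1713·cos0.0°, 0.1713·sin0.0°, -0.1773) = (0.1713, 0.0000, -0.1773)
arm 2 at φ=120.0°: (R−r)+L cos θ2 = 0.3193;  S2 = (-0.1597, 0.2765, -0.0157)
S3 = (0.3139·cos240.0°, 0.3139·sin240.0°, 0.0466) = (-0.1569, -0.2718, 0.0466)
eliminate P² terms by subtracting sphere 1 from 2 and 3
plane₁₂: -0.6618x+0.5531y+0.3231z = 0.0415
Cramer: x(z) = -0.0617+0.5856z;  y(z) = 0.0011+0.1165z
quadratic in z: (1.3565)z²+(0.0819)z+(-0.0743)=0, √Δ=0.6402 → z ∈ {-0.2662, 0.2058}; z = -0.2662 (taking z<0)
x = -0.2176, y = -0.0299

(-0.2176, -0.0299, -0.2662)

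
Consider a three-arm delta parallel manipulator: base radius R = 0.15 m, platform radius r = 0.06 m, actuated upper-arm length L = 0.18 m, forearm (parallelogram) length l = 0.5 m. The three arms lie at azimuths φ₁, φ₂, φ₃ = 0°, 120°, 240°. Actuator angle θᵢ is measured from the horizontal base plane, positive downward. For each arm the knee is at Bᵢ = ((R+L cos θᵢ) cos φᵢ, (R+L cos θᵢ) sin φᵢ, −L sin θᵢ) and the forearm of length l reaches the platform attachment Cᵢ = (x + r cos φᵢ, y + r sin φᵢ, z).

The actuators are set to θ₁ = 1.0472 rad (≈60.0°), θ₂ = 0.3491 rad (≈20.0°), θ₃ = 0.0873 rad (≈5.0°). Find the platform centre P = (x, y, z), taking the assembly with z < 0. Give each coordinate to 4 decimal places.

(-0.2020, -0.0474, -0.4749)

arm 1 at φ=0.0°: e+L cos θ1 = 0.1800;  S1 = (0.1800, 0.0000, -0.1559)
S2 = (0.2591·cos120.0°, 0.2591·sin120.0°, -0.0616) = (-0.1296, 0.2244, -0.0616)
φ3=240.0°: virtual centre (-0.1347, -0.2332, -0.0157), radius l
|S₂|²−|S₁|² = 0.0142;  |S₃|²−|S₁|² = 0.0161
linear system: -0.6191x+0.4488y = 0.0142−0.1886z; -0.6293x+-0.4665y = 0.0161−0.2804z
Cramer: x(z) = -0.0243+0.3743z;  y(z) = -0.0017+0.0961z
quadratic in z: (1.1493)z²+(0.1585)z+(-0.1840)=0, √Δ=0.9332 → z ∈ {-0.4749, 0.3370}; z = -0.4749 (taking z<0)
x = -0.2020, y = -0.0474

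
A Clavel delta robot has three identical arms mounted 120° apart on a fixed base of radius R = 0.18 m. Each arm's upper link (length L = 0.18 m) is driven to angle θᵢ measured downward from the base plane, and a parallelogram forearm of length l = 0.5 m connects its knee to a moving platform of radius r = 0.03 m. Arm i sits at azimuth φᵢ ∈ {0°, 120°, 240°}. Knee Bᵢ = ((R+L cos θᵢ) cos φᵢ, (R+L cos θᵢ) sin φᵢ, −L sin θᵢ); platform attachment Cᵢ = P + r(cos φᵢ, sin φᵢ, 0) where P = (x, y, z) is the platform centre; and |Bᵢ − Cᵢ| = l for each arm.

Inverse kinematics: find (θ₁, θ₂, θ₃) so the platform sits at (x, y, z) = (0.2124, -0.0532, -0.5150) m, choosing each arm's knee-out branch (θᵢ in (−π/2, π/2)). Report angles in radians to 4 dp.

θ₁ = 0.1747, θ₂ = 1.3967, θ₃ = 1.1348

arm 1 (φ=0.0°): x'=0.2124, y'=-0.0532
  A cos θ + B sin θ = C:  -0.0624·cos θ + -0.5150·sin θ = -0.1510
  √(A²+B²)=0.5188;  θ1 = -1.6914+1.8661 ≈ 0.1747
rotate P by −φ2: (-0.1523, -0.1573, -0.5150)
  e−x'=0.3023;  (l²−L²−(e−x')²−y'²−z²)/2L = -0.4549
  γ=atan2(-0.5150,0.3023)=-1.0400;  ψ=arccos(-0.7617)=2.4368;  θ2=γ+ψ≈1.3967
arm 3 (φ=240.0°): x'=-0.0601, y'=0.2105
  A cos θ + B sin θ = C:  0.2101·cos θ + -0.5150·sin θ = -0.3781
  γ=atan2(-0.5150,0.2101)=-1.1834;  ψ=arccos(-0.6797)=2.3182;  θ3=γ+ψ≈1.1348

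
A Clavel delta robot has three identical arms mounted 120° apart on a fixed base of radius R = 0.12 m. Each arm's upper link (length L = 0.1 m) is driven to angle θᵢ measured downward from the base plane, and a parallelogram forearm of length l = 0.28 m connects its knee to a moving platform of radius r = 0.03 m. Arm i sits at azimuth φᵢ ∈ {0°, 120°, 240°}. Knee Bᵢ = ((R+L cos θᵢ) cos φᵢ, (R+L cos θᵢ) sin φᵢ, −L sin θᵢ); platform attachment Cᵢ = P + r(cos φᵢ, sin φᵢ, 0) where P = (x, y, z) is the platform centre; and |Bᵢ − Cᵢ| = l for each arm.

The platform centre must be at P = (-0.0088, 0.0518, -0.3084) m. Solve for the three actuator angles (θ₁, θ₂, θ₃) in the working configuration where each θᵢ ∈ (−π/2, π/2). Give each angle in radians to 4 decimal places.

θ₁ = 0.9592, θ₂ = 0.6109, θ₃ = 1.1341

arm 1 (φ=0.0°): x'=-0.0088, y'=0.0518
  A cos θ + B sin θ = C:  0.0988·cos θ + -0.3084·sin θ = -0.1958
  θ1 = atan2(B,A) + arccos(C/0.3238) = 0.9592
rotate P by −φ2: (0.0493, -0.0183, -0.3084)
  A cos θ + B sin θ = C:  0.0407·cos θ + -0.3084·sin θ = -0.1435
  √(A²+B²)=0.3111;  θ2 = -1.4395+2.0503 ≈ 0.6109
rotate P by −φ3: (-0.0405, -0.0335, -0.3084)
  A cos θ + B sin θ = C:  0.1305·cos θ + -0.3084·sin θ = -0.2243
  θ3 = atan2(B,A) + arccos(C/0.3349) = 1.1341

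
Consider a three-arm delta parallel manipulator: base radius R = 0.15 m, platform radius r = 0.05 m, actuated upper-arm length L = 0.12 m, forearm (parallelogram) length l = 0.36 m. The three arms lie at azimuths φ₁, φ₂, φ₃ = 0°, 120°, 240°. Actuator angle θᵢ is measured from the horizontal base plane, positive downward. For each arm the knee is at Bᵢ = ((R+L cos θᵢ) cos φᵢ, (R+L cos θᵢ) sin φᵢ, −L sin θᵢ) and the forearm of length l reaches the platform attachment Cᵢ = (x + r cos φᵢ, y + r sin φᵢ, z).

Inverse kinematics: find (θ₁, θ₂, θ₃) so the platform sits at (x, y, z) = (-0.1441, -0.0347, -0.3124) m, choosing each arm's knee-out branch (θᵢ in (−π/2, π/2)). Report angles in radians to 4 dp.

rotate P by −φ1: (-0.1441, -0.0347, -0.3124)
  A=0.2441, B=-0.3124, C=(l²−L²−A²−y'²−z²)/(2L)=-0.1799
  √(A²+B²)=0.3965;  θ1 = -0.9075+2.0419 ≈ 1.1343
rotate P by −φ2: (0.0420, 0.1421, -0.3124)
  A cos θ + B sin θ = C:  0.0580·cos θ + -0.3124·sin θ = -0.0248
  γ=atan2(-0.3124,0.0580)=-1.3872;  ψ=arccos(-0.0782)=1.6491;  θ2=γ+ψ≈0.2618
φ3=240.0° → target in arm frame (0.1021, -0.1074)
  e−x'=-0.0021;  (l²−L²−(e−x')²−y'²−z²)/2L = 0.0252
  √(A²+B²)=0.3124;  θ3 = -1.5775+1.4899 ≈ -0.0876

θ₁ = 1.1343, θ₂ = 0.2618, θ₃ = -0.0876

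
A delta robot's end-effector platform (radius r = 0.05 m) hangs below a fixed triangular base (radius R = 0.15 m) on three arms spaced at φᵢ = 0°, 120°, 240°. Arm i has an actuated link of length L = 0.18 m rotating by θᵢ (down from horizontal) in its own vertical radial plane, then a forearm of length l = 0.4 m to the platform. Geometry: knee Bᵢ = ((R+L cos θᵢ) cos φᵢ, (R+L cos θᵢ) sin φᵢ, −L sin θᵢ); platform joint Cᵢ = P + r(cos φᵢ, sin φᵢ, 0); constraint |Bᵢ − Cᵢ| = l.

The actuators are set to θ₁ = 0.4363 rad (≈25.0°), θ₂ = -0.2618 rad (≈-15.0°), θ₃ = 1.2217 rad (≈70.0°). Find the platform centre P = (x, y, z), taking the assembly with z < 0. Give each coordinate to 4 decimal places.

(0.0278, 0.2154, -0.3173)

arm 1 at φ=0.0°: ρ1 = 0.2631;  S1 = (0.2631, 0.0000, -0.0761)
S2 = (0.2739·cos120.0°, 0.2739·sin120.0°, 0.0466) = (-0.1369, 0.2372, 0.0466)
φ3=240.0°: virtual centre (-0.0808, -0.1399, -0.1691), radius l
subtract pairs → two planes through P
linear system: -0.8001x+0.4744y = 0.0021−0.2453z; -0.6878x+-0.2798y = -0.0203−-0.1862z
det = 0.5502;  x = 0.0164+-0.0357z,  y = 0.0322+-0.5774z
sphere 1 gives Az²+Bz+C=0 with A=1.3347, B=0.1325, C=-0.0923;  B²−4AC=0.5104;  roots -0.3173, 0.2180;  negative root z = -0.3173
x = 0.0278, y = 0.2154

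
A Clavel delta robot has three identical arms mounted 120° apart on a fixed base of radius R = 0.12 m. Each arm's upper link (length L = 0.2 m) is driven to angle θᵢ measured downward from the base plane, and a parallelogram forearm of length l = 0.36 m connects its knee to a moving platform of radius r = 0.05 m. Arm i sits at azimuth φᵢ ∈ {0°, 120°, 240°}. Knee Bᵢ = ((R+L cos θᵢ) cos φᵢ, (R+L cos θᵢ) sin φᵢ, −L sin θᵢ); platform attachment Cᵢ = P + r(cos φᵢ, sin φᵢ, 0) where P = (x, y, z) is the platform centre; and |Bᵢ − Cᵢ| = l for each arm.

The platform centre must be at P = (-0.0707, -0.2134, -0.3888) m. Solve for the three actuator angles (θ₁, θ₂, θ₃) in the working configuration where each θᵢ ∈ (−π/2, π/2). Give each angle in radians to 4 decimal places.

φ1=0.0° → target in arm frame (-0.0707, -0.2134)
  e−x'=0.1407;  (l²−L²−(e−x')²−y'²−z²)/2L = -0.3173
  θ1 = atan2(B,A) + arccos(C/0.4135) = 1.2218
arm 2 (φ=120.0°): x'=-0.1495, y'=0.1679
  A cos θ + B sin θ = C:  0.2195·cos θ + -0.3888·sin θ = -0.3448
  √(A²+B²)=0.4465;  θ2 = -1.0569+2.4533 ≈ 1.3964
φ3=240.0° → target in arm frame (0.2202, 0.0455)
  A=-0.1502, B=-0.3888, C=(l²−L²−A²−y'²−z²)/(2L)=-0.2155
  γ=atan2(-0.3888,-0.1502)=-1.9394;  ψ=arccos(-0.5169)=2.1141;  θ3=γ+ψ≈0.1747

θ₁ = 1.2218, θ₂ = 1.3964, θ₃ = 0.1747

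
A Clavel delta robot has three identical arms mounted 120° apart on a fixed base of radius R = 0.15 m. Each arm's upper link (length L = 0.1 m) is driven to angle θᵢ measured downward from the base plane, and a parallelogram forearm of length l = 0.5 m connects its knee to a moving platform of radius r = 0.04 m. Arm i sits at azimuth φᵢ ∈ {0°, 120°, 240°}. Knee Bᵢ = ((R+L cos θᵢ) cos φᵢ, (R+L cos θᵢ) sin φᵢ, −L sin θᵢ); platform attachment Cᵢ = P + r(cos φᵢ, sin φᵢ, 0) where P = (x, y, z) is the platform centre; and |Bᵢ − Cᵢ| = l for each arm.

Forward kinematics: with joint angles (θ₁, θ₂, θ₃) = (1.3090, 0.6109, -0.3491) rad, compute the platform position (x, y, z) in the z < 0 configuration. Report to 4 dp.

φ1=0.0°: virtual centre (0.1359, 0.0000, -0.0966), radius l
arm 2 at φ=120.0°: e+L cos θ2 = 0.1919;  O2 = (-0.0960, 0.1662, -0.0574)
O3 = (0.2040·cos240.0°, 0.2040·sin240.0°, 0.0342) = (-0.1020, -0.1766, 0.0342)
|O₂|²−|O₁|² = 0.0123;  |O₃|²−|O₁|² = 0.0150
linear system: -0.4637x+0.3324y = 0.0123−0.0785z; -0.4757x+-0.3533y = 0.0150−0.2616z
det = 0.3219;  x = -0.0290+0.3562z,  y = -0.0034+0.2608z
quadratic in z: (1.1949)z²+(0.0740)z+(-0.2135)=0, √Δ=1.0128 → z ∈ {-0.4548, 0.3929}; z = -0.4548 (taking z<0)
x = -0.1910, y = -0.1220

(-0.1910, -0.1220, -0.4548)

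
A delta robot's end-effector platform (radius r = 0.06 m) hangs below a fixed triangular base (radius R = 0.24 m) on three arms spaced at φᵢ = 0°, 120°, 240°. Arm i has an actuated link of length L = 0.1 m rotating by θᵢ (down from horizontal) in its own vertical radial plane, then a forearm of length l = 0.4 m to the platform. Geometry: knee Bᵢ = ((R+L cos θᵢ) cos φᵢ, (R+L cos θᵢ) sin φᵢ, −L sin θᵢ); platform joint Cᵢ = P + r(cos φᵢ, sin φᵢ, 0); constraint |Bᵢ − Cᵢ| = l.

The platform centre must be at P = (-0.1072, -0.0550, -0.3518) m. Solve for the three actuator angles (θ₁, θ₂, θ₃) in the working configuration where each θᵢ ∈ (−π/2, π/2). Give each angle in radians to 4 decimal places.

arm 1 (φ=0.0°): x'=-0.1072, y'=-0.0550
  A cos θ + B sin θ = C:  0.2872·cos θ + -0.3518·sin θ = -0.2964
  γ=atan2(-0.3518,0.2872)=-0.8862;  ψ=arccos(-0.6526)=2.2818;  θ1=γ+ψ≈1.3956
arm 2 (φ=120.0°): x'=0.0060, y'=0.1203
  A cos θ + B sin θ = C:  0.1740·cos θ + -0.3518·sin θ = -0.0927
  θ2 = atan2(B,A) + arccos(C/0.3925) = 0.6977
φ3=240.0° → target in arm frame (0.1012, -0.0653)
  A cos θ + B sin θ = C:  0.0788·cos θ + -0.3518·sin θ = 0.0788
  √(A²+B²)=0.3605;  θ3 = -1.3505+1.3504 ≈ -0.0001

θ₁ = 1.3956, θ₂ = 0.6977, θ₃ = -0.0001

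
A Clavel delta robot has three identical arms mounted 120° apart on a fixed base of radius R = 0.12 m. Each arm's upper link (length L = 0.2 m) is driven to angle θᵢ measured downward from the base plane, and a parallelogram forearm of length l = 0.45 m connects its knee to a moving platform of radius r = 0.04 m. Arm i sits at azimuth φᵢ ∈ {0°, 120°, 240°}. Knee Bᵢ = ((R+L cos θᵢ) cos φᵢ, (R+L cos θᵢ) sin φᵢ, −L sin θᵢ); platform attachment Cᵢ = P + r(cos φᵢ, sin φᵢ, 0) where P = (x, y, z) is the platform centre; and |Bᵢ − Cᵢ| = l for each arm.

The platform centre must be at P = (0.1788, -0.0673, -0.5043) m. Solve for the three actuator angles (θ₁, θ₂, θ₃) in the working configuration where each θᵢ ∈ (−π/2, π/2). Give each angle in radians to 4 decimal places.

θ₁ = 0.3490, θ₂ = 1.2213, θ₃ = 0.9596

φ1=0.0° → target in arm frame (0.1788, -0.0673)
  A cos θ + B sin θ = C:  -0.0988·cos θ + -0.5043·sin θ = -0.2653
  √(A²+B²)=0.5139;  θ1 = -1.7643+2.1132 ≈ 0.3490
rotate P by −φ2: (-0.1477, -0.1212, -0.5043)
  A cos θ + B sin θ = C:  0.2277·cos θ + -0.5043·sin θ = -0.3959
  √(A²+B²)=0.5533;  θ2 = -1.1467+2.3681 ≈ 1.2213
φ3=240.0° → target in arm frame (-0.0311, 0.1885)
  e−x'=0.1111;  (l²−L²−(e−x')²−y'²−z²)/2L = -0.3492
  √(A²+B²)=0.5164;  θ3 = -1.3539+2.3135 ≈ 0.9596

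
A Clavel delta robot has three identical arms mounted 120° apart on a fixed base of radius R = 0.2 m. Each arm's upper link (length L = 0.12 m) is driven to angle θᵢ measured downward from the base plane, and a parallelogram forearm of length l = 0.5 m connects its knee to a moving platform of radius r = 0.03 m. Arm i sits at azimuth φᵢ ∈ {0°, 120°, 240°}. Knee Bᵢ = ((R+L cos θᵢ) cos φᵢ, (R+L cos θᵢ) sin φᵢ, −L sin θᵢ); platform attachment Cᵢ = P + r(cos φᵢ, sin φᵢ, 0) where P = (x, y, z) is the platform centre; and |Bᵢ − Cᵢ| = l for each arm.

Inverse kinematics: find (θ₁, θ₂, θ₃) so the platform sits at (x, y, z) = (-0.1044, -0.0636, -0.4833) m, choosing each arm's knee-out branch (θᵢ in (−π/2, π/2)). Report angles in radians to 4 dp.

φ1=0.0° → target in arm frame (-0.1044, -0.0636)
  A cos θ + B sin θ = C:  0.2744·cos θ + -0.4833·sin θ = -0.3222
  θ1 = atan2(B,A) + arccos(C/0.5558) = 1.1347
φ2=120.0° → target in arm frame (-0.0029, 0.1222)
  e−x'=0.1729;  (l²−L²−(e−x')²−y'²−z²)/2L = -0.1783
  γ=atan2(-0.4833,0.1729)=-1.2273;  ψ=arccos(-0.3474)=1.9256;  θ2=γ+ψ≈0.6984
arm 3 (φ=240.0°): x'=0.1073, y'=-0.0586
  A=0.0627, B=-0.4833, C=(l²−L²−A²−y'²−z²)/(2L)=-0.0223
  γ=atan2(-0.4833,0.0627)=-1.4417;  ψ=arccos(-0.0457)=1.6165;  θ3=γ+ψ≈0.1748

θ₁ = 1.1347, θ₂ = 0.6984, θ₃ = 0.1748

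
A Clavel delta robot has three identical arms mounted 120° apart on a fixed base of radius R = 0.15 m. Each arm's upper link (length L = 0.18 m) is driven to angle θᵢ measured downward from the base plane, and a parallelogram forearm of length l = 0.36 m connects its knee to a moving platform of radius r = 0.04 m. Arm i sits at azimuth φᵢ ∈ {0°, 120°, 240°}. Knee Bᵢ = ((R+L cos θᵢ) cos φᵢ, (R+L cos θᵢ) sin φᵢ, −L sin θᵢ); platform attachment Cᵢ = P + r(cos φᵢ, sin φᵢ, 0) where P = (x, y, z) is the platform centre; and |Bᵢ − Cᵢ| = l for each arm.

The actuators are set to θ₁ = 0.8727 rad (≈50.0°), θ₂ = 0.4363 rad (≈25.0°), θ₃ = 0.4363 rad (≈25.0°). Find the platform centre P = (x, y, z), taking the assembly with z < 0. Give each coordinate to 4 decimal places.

O1 = (0.2257·cos0.0°, 0.2257·sin0.0°, -0.1379) = (0.2257, 0.0000, -0.1379)
O2 = (0.2731·cos120.0°, 0.2731·sin120.0°, -0.0761) = (-0.1366, 0.2365, -0.0761)
O3 = (0.2731·cos240.0°, 0.2731·sin240.0°, -0.0761) = (-0.1366, -0.2365, -0.0761)
subtract pairs → two planes through P
[-0.7245 0.4731 0.1237]·P = 0.0104;  [-0.7245 -0.4731 0.1237]·P = 0.0104
Cramer: x(z) = -0.0144+0.1707z;  y(z) = 0.0000-0.0000z
sphere 1 gives Az²+Bz+C=0 with A=1.0291, B=0.1938, C=-0.0529;  B²−4AC=0.2555;  roots -0.3397, 0.1514;  negative root z = -0.3397
x = -0.0724, y = 0.0000

(-0.0724, 0.0000, -0.3397)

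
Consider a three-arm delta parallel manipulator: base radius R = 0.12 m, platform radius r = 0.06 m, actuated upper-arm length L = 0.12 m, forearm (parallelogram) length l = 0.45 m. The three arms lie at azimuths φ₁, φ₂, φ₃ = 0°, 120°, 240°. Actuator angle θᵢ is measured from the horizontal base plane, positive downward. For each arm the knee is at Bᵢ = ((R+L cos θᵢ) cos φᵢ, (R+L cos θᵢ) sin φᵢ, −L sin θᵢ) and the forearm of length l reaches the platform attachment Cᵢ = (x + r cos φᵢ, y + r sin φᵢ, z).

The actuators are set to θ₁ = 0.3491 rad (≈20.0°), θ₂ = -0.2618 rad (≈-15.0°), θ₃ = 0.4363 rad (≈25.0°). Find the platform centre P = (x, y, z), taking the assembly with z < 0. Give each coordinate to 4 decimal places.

S1 = (0.1728·cos0.0°, 0.1728·sin0.0°, -0.0410) = (0.1728, 0.0000, -0.0410)
S2 = (0.1759·cos120.0°, 0.1759·sin120.0°, 0.0311) = (-0.0880, 0.1523, 0.0311)
S3 = (0.1688·cos240.0°, 0.1688·sin240.0°, -0.0507) = (-0.0844, -0.1461, -0.0507)
subtract pairs → two planes through P
[-0.5214 0.3047 0.1442]·P = 0.0004;  [-0.5143 -0.2923 -0.0193]·P = -0.0005
det = 0.3091;  x = 0.0001+0.1173z,  y = 0.0014+-0.2725z
sphere 1 gives Az²+Bz+C=0 with A=1.0880, B=0.0408, C=-0.1710;  B²−4AC=0.7459;  roots -0.4156, 0.3781;  negative root z = -0.4156
x = -0.0486, y = 0.1147

(-0.0486, 0.1147, -0.4156)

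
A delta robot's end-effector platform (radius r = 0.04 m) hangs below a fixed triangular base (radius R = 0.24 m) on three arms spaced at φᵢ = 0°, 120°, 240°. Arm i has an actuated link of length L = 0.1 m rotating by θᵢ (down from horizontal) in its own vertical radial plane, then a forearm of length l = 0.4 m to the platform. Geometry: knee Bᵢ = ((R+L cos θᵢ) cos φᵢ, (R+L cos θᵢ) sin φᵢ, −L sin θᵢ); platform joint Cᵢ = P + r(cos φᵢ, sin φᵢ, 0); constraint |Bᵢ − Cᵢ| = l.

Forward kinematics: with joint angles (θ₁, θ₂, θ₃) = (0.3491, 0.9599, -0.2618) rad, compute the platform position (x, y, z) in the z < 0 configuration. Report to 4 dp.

φ1=0.0°: virtual centre (0.2940, 0.0000, -0.0342), radius l
φ2=120.0°: virtual centre (-0.1287, 0.2229, -0.0819), radius l
φ3=240.0°: virtual centre (-0.1483, -0.2569, 0.0259), radius l
subtract pairs → two planes through P
[-0.8453 0.4458 -0.0954]·P = -0.0146;  [-0.8845 -0.5137 0.1202]·P = 0.0010
Cramer: x(z) = 0.0085+0.0055z;  y(z) = -0.0167+0.2245z
quadratic in z: (1.0504)z²+(0.0578)z+(-0.0771)=0, √Δ=0.5720 → z ∈ {-0.2998, 0.2448}; z = -0.2998 (taking z<0)
x = 0.0069, y = -0.0840

(0.0069, -0.0840, -0.2998)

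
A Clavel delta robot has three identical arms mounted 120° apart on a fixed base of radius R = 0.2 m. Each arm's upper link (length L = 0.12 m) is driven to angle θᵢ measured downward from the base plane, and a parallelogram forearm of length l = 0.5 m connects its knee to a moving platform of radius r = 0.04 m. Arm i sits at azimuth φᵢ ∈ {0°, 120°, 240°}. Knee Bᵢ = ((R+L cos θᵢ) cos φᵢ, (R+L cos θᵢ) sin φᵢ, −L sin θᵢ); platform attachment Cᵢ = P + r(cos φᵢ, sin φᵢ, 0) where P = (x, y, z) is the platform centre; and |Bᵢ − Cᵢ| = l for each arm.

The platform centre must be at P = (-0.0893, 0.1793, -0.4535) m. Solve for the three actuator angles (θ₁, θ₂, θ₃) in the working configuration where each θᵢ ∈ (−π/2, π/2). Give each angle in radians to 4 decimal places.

arm 1 (φ=0.0°): x'=-0.0893, y'=0.1793
  A cos θ + B sin θ = C:  0.2493·cos θ + -0.4535·sin θ = -0.2682
  γ=atan2(-0.4535,0.2493)=-1.0682;  ψ=arccos(-0.5182)=2.1155;  θ1=γ+ψ≈1.0474
rotate P by −φ2: (0.1999, -0.0123, -0.4535)
  e−x'=-0.0399;  (l²−L²−(e−x')²−y'²−z²)/2L = 0.1175
  θ2 = atan2(B,A) + arccos(C/0.4553) = -0.3488
φ3=240.0° → target in arm frame (-0.1106, -0.1670)
  e−x'=0.2706;  (l²−L²−(e−x')²−y'²−z²)/2L = -0.2966
  θ3 = atan2(B,A) + arccos(C/0.5281) = 1.1344

θ₁ = 1.0474, θ₂ = -0.3488, θ₃ = 1.1344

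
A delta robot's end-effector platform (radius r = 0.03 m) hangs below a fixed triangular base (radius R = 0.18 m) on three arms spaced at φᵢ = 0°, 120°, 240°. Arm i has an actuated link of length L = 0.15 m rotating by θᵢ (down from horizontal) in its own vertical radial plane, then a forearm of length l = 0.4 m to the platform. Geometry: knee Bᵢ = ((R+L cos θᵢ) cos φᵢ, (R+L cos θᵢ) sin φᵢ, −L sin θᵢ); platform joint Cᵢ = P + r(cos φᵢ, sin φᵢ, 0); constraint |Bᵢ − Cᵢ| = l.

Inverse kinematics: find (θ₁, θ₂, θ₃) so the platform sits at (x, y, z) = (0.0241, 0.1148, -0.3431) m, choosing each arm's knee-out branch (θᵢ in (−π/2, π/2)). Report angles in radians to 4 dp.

arm 1 (φ=0.0°): x'=0.0241, y'=0.1148
  e−x'=0.1259;  (l²−L²−(e−x')²−y'²−z²)/2L = -0.0308
  θ1 = atan2(B,A) + arccos(C/0.3655) = 0.4361
arm 2 (φ=120.0°): x'=0.0874, y'=-0.0783
  e−x'=0.0626;  (l²−L²−(e−x')²−y'²−z²)/2L = 0.0324
  θ2 = atan2(B,A) + arccos(C/0.3488) = 0.0874
φ3=240.0° → target in arm frame (-0.1115, -0.0365)
  e−x'=0.2615;  (l²−L²−(e−x')²−y'²−z²)/2L = -0.1664
  √(A²+B²)=0.4314;  θ3 = -0.9196+1.9668 ≈ 1.0472

θ₁ = 0.4361, θ₂ = 0.0874, θ₃ = 1.0472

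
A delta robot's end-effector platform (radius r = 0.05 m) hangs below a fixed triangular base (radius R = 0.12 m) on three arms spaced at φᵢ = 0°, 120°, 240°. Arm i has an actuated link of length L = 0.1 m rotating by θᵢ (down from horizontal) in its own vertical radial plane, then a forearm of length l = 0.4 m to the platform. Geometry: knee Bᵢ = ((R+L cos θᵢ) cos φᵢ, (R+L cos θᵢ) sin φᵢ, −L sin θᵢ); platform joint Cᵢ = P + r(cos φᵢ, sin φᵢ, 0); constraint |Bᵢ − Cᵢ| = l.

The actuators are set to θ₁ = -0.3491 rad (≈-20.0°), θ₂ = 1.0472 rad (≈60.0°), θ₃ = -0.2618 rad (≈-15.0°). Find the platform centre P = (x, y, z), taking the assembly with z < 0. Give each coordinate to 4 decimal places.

(0.1094, -0.1701, -0.3237)

arm 1 at φ=0.0°: (R−r)+L cos θ1 = 0.1640;  O1 = (0.1640, 0.0000, 0.0342)
φ2=120.0°: virtual centre (-0.0600, 0.1039, -0.0866), radius l
φ3=240.0°: virtual centre (-0.0833, -0.1443, 0.0259), radius l
|O₂|²−|O₁|² = -0.0062;  |O₃|²−|O₁|² = 0.0004
[-0.4479 0.2078 -0.2416]·P = -0.0062;  [-0.4945 -0.2885 -0.0166]·P = 0.0004
det = 0.2320;  x = 0.0073+-0.3154z,  y = -0.0138+0.4828z
into |P−O₁|² = l²: 1.3326z² + 0.0170z + -0.1341 = 0;  Δ = 0.7151;  z = -0.3237 or 0.3109 → z<0 root = -0.3237
x = 0.1094, y = -0.1701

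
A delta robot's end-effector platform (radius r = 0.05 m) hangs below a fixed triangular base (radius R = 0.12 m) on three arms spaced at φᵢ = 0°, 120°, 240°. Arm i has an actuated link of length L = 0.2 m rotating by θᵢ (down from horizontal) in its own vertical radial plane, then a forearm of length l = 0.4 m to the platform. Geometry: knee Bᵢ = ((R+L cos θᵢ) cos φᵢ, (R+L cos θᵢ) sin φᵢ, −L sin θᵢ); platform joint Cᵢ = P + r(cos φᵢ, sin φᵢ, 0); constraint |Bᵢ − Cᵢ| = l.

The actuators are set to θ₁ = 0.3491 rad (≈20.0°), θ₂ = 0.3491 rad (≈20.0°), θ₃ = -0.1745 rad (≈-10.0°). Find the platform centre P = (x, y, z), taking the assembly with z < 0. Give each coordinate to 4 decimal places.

φ1=0.0°: virtual centre (0.2579, 0.0000, -0.0684), radius l
centre 2 = (0.2579·cos120.0°, 0.2579·sin120.0°, -0.0684) = (-0.1290, 0.2234, -0.0684)
φ3=240.0°: virtual centre (-0.1335, -0.2312, 0.0347), radius l
|centre ₂|²−|centre ₁|² = 0.0000;  |centre ₃|²−|centre ₁|² = 0.0013
plane₁₂: -0.7738x+0.4468y+0.0000z = 0.0000
det = 0.7075;  x = -0.0008+0.1302z,  y = -0.0014+0.2256z
sphere 1 gives Az²+Bz+C=0 with A=1.0679, B=0.0688, C=-0.0884;  B²−4AC=0.3822;  roots -0.3217, 0.2573;  negative root z = -0.3217
x = -0.0427, y = -0.0740

(-0.0427, -0.0740, -0.3217)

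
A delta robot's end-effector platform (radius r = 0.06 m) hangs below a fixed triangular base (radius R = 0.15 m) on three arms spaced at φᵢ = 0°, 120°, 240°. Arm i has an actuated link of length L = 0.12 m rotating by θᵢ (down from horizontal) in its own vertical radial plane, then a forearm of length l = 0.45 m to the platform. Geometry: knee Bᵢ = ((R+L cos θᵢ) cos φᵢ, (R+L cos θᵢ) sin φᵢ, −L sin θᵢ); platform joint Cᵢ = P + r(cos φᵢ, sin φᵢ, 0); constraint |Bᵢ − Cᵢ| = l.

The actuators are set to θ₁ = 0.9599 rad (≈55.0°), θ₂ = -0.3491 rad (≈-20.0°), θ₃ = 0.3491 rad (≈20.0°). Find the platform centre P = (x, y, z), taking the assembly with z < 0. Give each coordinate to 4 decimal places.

arm 1 at φ=0.0°: (R−r)+L cos θ1 = 0.1588;  O1 = (0.1588, 0.0000, -0.0983)
O2 = (0.2028·cos120.0°, 0.2028·sin120.0°, 0.0410) = (-0.1014, 0.1756, 0.0410)
O3 = (0.2028·cos240.0°, 0.2028·sin240.0°, -0.0410) = (-0.1014, -0.1756, -0.0410)
|O₂|²−|O₁|² = 0.0079;  |O₃|²−|O₁|² = 0.0079
plane₁₂: -0.5204x+0.3512y+0.2787z = 0.0079
det = 0.3655;  x = -0.0152+0.3778z,  y = 0.0000+-0.2338z
into |P−O₁|² = l²: 1.1973z² + 0.0651z + -0.1626 = 0;  Δ = 0.7828;  z = -0.3967 or 0.3423 → z<0 root = -0.3967
x = -0.1650, y = 0.0927

(-0.1650, 0.0927, -0.3967)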